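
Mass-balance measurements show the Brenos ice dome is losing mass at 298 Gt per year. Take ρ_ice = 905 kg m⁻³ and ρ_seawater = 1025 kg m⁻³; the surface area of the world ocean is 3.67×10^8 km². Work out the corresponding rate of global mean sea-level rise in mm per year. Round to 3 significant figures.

≈ 0.792 mm/yr

ρ_w = 1025 kg m⁻³. Annual water volume added = 298 Gt / ρ_w = 2.980×10^14 kg / 1025 kg m⁻³ = 2.907×10^11 m³.
Δh per year = 2.907×10^11 / 3.67×10^14 = 7.92×10^-4 m = 0.792 mm.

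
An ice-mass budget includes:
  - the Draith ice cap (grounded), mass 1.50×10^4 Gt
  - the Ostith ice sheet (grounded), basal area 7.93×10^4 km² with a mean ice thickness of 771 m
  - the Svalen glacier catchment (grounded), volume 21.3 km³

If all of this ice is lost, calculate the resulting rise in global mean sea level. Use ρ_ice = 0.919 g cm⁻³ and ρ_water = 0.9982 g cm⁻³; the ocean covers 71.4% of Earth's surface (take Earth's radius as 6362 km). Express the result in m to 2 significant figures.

Draith: 1.50×10^4 Gt = 1.500×10^16 kg; dividing by ρ_w = 0.9982 g cm⁻³ = 998.2 kg m⁻³ gives 1.503×10^13 m³ of water.
Ostith: ice volume = 7.93×10^4 km² × 771 m = 6.114×10^4 km³; 6.114×10^4 × (919/998.2) = 5.629×10^4 km³ of water.
Svalen: 21.3 km³ × (919/998.2) = 19.61 km³ of water.
Total added water ≈ 7.134×10^13 m³ over 3.63×10^14 m² → Δh = 0.196 m.

≈ 0.20 m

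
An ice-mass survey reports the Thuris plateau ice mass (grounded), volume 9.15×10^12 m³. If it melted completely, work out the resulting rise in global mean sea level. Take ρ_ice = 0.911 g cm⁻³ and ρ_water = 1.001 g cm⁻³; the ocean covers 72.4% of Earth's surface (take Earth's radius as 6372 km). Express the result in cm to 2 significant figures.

Thuris: 9.15×10^12 m³ × (911/1001) = 8.327×10^12 m³ of water.
Spread over 3.69×10^14 m² of ocean, Δh = 8.327×10^12 / 3.69×10^14 = 0.0225 m = 2.3 cm.

≈ 2.3 cm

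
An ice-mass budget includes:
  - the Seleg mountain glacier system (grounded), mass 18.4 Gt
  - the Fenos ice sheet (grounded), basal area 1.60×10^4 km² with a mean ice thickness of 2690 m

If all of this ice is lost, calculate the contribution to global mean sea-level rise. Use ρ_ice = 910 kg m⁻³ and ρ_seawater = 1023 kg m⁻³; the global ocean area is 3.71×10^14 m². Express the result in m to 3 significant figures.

Seleg: 18.4 Gt = 1.840×10^13 kg; dividing by ρ_w = 1023 kg m⁻³ gives 1.799×10^10 m³ of water.
Fenos: ice volume = 1.60×10^4 km² × 2690 m = 4.304×10^4 km³; 4.304×10^4 × (910/1023) = 3.829×10^4 km³ of water.
Total added water ≈ 3.830×10^13 m³ over 3.71×10^14 m² → Δh = 0.103 m.

≈ 0.103 m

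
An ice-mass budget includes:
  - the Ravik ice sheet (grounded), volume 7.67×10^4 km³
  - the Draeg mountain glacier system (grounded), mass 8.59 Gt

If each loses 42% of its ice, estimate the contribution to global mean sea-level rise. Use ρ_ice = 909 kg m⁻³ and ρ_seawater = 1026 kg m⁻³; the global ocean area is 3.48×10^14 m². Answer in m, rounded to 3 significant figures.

≈ 0.0820 m

Ravik: 0.42 × 7.67×10^4 km³ × (909/1026) = 2.854×10^4 km³ of water.
Draeg: 0.42 × 8.59 Gt = 3.608×10^12 kg; dividing by ρ_w = 1026 kg m⁻³ gives 3.516×10^9 m³ of water.
Total added water ≈ 2.854×10^13 m³ over 3.48×10^14 m² → Δh = 0.0820 m.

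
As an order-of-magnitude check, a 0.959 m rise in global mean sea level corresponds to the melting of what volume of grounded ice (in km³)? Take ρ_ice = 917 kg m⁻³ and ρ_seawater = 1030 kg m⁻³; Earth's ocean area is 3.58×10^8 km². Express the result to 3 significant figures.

≈ 3.86×10^5 km³

Required water volume = Δh × A = 0.959 m × 3.58×10^14 m² = 3.433×10^14 m³ = 3.433×10^5 km³.
Ice volume = water volume × ρ_w/ρ_ice = 3.433×10^5 × 1030/917 = 3.86×10^5 km³.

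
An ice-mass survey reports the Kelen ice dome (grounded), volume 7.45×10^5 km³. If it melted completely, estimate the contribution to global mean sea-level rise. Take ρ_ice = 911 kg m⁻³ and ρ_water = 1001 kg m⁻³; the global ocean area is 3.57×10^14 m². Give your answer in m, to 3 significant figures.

≈ 1.90 m

Kelen: 7.45×10^5 km³ × (911/1001) = 6.780×10^5 km³ of water.
Spread over 3.57×10^14 m² of ocean, Δh = 6.780×10^14 / 3.57×10^14 = 1.90 m.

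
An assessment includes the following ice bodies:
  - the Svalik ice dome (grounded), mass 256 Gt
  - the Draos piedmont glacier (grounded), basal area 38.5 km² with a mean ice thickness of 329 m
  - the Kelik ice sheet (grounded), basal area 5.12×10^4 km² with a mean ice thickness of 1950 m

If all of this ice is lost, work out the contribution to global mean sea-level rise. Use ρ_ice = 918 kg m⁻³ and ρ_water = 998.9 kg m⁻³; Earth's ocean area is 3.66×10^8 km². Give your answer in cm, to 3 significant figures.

≈ 25.1 cm

Svalik: 256 Gt = 2.560×10^14 kg; dividing by ρ_w = 998.9 kg m⁻³ gives 2.563×10^11 m³ of water.
Draos: ice volume = 38.5 km² × 329 m = 12.67 km³; 12.67 × (918/998.9) = 11.64 km³ of water.
Kelik: ice volume = 5.12×10^4 km² × 1950 m = 9.984×10^4 km³; 9.984×10^4 × (918/998.9) = 9.175×10^4 km³ of water.
Total added water ≈ 9.202×10^13 m³ over 3.66×10^14 m² → Δh = 0.251 m = 25.1 cm.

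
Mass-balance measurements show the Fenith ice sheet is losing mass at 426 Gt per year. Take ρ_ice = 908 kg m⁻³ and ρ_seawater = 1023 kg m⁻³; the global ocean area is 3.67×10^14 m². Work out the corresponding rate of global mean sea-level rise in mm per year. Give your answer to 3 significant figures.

≈ 1.13 mm/yr

ρ_w = 1023 kg m⁻³. Annual water volume added = 426 Gt / ρ_w = 4.260×10^14 kg / 1023 kg m⁻³ = 4.164×10^11 m³.
Δh per year = 4.164×10^11 / 3.67×10^14 = 1.13×10^-3 m = 1.13 mm.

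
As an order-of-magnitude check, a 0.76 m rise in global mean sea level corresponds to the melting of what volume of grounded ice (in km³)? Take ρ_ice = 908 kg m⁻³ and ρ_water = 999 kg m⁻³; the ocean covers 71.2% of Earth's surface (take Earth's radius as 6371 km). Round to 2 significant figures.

≈ 3.0×10^5 km³

Required water volume = Δh × A = 0.76 m × 3.63×10^14 m² = 2.760×10^14 m³ = 2.760×10^5 km³.
Ice volume = water volume × ρ_w/ρ_ice = 2.760×10^5 × 999/908 = 3.0×10^5 km³.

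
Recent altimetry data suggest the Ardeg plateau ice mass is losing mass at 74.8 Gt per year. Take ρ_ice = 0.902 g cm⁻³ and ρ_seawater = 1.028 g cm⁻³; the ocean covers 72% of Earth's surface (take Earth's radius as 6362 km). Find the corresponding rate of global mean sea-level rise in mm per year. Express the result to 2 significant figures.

ρ_w = 1.028 g cm⁻³ = 1028 kg m⁻³. Annual water volume added = 74.8 Gt / ρ_w = 7.480×10^13 kg / 1028 kg m⁻³ = 7.276×10^10 m³.
Δh per year = 7.276×10^10 / 3.66×10^14 = 1.99×10^-4 m = 0.20 mm.

≈ 0.20 mm/yr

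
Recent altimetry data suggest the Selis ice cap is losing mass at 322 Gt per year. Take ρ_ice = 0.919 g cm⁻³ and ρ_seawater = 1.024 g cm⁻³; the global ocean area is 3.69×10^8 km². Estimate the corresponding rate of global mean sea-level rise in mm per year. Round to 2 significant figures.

≈ 0.85 mm/yr

ρ_w = 1.024 g cm⁻³ = 1024 kg m⁻³. Annual water volume added = 322 Gt / ρ_w = 3.220×10^14 kg / 1024 kg m⁻³ = 3.145×10^11 m³.
Δh per year = 3.145×10^11 / 3.69×10^14 = 8.52×10^-4 m = 0.85 mm.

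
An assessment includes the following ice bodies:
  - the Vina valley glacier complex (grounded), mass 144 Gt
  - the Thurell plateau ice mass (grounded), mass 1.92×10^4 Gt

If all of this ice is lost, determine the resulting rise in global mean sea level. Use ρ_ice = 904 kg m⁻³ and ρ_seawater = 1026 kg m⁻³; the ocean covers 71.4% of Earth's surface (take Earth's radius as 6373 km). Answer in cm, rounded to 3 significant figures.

Vina: 144 Gt = 1.440×10^14 kg; dividing by ρ_w = 1026 kg m⁻³ gives 1.404×10^11 m³ of water.
Thurell: 1.92×10^4 Gt = 1.920×10^16 kg; dividing by ρ_w = 1026 kg m⁻³ gives 1.871×10^13 m³ of water.
Total added water ≈ 1.885×10^13 m³ over 3.64×10^14 m² → Δh = 0.0517 m = 5.17 cm.

≈ 5.17 cm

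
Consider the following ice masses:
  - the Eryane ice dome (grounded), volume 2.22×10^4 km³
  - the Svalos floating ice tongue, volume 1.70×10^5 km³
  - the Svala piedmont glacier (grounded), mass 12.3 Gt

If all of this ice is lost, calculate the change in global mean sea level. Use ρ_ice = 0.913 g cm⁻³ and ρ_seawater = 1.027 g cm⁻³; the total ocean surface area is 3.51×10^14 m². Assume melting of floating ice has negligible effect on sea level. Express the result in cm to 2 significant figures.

Eryane: 2.22×10^4 km³ × (913/1027) = 1.974×10^4 km³ of water.
The Svalos floating ice tongue is floating and already displaces its own weight of water, so its melt adds essentially nothing to sea level.
Svala: 12.3 Gt = 1.230×10^13 kg; dividing by ρ_w = 1.027 g cm⁻³ = 1027 kg m⁻³ gives 1.198×10^10 m³ of water.
Total added water ≈ 1.975×10^13 m³ over 3.51×10^14 m² → Δh = 0.0563 m = 5.6 cm.

≈ 5.6 cm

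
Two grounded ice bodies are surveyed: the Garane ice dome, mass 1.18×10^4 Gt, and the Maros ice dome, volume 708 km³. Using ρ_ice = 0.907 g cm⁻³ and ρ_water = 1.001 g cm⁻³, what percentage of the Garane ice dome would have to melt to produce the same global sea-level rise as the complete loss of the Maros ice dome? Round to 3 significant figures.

Equal sea-level rise means equal mass of meltwater, i.e. equal mass of ice lost.
Ice mass of Maros: 6.422×10^14 kg; ice mass of Garane: 1.180×10^16 kg.
Fraction required = 6.422×10^14 / 1.180×10^16 = 0.0544 → 5.44 %.

≈ 5.44 %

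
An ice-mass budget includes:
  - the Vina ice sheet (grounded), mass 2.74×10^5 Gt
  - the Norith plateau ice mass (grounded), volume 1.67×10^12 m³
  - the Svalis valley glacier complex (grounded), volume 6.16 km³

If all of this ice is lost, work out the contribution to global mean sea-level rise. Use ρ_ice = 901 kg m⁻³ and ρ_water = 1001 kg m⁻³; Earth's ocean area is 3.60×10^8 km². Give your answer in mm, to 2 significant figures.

≈ 760 mm

Vina: 2.74×10^5 Gt = 2.740×10^17 kg; dividing by ρ_w = 1001 kg m⁻³ gives 2.737×10^14 m³ of water.
Norith: 1.67×10^12 m³ × (901/1001) = 1.503×10^12 m³ of water.
Svalis: 6.16 km³ × (901/1001) = 5.545 km³ of water.
Total added water ≈ 2.752×10^14 m³ over 3.60×10^14 m² → Δh = 0.765 m = 760 mm.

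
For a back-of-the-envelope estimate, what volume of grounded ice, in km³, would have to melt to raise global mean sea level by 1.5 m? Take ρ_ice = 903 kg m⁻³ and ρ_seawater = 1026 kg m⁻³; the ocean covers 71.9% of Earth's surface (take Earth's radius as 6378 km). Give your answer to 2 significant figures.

Required water volume = Δh × A = 1.5 m × 3.68×10^14 m² = 5.513×10^14 m³ = 5.513×10^5 km³.
Ice volume = water volume × ρ_w/ρ_ice = 5.513×10^5 × 1026/903 = 6.3×10^5 km³.

≈ 6.3×10^5 km³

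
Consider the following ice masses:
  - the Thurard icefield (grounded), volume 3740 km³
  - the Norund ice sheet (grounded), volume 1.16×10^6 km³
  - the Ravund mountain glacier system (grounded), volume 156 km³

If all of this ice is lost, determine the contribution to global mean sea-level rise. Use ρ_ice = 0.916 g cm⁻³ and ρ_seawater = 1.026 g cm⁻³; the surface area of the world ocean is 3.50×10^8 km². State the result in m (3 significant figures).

≈ 2.97 m

Thurard: 3740 km³ × (916/1026) = 3339 km³ of water.
Norund: 1.16×10^6 km³ × (916/1026) = 1.036×10^6 km³ of water.
Ravund: 156 km³ × (916/1026) = 139.3 km³ of water.
Total added water ≈ 1.039×10^15 m³ over 3.50×10^14 m² → Δh = 2.97 m.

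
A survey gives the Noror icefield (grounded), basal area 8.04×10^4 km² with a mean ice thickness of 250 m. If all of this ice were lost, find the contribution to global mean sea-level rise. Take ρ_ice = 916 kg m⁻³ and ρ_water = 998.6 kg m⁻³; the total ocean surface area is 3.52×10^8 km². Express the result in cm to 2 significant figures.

Noror: ice volume = 8.04×10^4 km² × 250 m = 2.010×10^4 km³; 2.010×10^4 × (916/998.6) = 1.844×10^4 km³ of water.
Spread over 3.52×10^14 m² of ocean, Δh = 1.844×10^13 / 3.52×10^14 = 0.0524 m = 5.2 cm.

≈ 5.2 cm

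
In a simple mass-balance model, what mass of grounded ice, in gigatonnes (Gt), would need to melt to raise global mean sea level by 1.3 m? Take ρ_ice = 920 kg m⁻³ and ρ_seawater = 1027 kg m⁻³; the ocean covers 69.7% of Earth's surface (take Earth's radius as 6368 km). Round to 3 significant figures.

Required water volume = Δh × A = 1.3 m × 3.55×10^14 m² = 4.617×10^14 m³.
ρ_w = 1027 kg m⁻³, so the mass of water = 4.617×10^14 m³ × 1027 kg m⁻³ = 4.742×10^17 kg = 4.74×10^5 Gt (and the same mass of ice, by conservation).

≈ 4.74×10^5 Gt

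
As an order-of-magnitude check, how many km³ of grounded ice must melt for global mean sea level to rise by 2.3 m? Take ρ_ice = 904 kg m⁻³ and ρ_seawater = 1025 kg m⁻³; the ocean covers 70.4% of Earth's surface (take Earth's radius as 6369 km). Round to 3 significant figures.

≈ 9.36×10^5 km³

Required water volume = Δh × A = 2.3 m × 3.59×10^14 m² = 8.254×10^14 m³ = 8.254×10^5 km³.
Ice volume = water volume × ρ_w/ρ_ice = 8.254×10^5 × 1025/904 = 9.36×10^5 km³.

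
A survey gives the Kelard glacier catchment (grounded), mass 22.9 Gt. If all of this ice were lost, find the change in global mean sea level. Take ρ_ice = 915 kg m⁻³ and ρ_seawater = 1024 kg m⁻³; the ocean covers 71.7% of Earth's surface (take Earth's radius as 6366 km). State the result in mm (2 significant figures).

≈ 0.061 mm

Kelard: 22.9 Gt = 2.290×10^13 kg; dividing by ρ_w = 1024 kg m⁻³ gives 2.236×10^10 m³ of water.
Spread over 3.65×10^14 m² of ocean, Δh = 2.236×10^10 / 3.65×10^14 = 6.12×10^-5 m = 0.061 mm.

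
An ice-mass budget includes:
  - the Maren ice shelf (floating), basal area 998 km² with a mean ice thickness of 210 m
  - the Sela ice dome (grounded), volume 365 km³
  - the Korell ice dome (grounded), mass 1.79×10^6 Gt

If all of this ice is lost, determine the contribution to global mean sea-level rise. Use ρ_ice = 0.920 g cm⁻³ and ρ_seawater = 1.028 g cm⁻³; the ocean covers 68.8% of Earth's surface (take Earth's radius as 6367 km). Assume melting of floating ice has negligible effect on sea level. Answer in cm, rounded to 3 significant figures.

≈ 497 cm

The Maren ice shelf is floating and already displaces its own weight of water, so its melt adds essentially nothing to sea level.
Sela: 365 km³ × (920/1028) = 326.7 km³ of water.
Korell: 1.79×10^6 Gt = 1.790×10^18 kg; dividing by ρ_w = 1.028 g cm⁻³ = 1028 kg m⁻³ gives 1.741×10^15 m³ of water.
Total added water ≈ 1.742×10^15 m³ over 3.50×10^14 m² → Δh = 4.97 m = 497 cm.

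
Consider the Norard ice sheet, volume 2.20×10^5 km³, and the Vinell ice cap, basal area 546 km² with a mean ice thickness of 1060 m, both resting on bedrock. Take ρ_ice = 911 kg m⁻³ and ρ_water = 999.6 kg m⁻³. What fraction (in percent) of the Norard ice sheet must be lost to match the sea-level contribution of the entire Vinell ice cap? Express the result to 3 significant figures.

Equal sea-level rise means equal mass of meltwater, i.e. equal mass of ice lost.
Ice mass of Vinell: 5.273×10^14 kg; ice mass of Norard: 2.004×10^17 kg.
Fraction required = 5.273×10^14 / 2.004×10^17 = 2.63×10^-3 → 0.263 %.

≈ 0.263 %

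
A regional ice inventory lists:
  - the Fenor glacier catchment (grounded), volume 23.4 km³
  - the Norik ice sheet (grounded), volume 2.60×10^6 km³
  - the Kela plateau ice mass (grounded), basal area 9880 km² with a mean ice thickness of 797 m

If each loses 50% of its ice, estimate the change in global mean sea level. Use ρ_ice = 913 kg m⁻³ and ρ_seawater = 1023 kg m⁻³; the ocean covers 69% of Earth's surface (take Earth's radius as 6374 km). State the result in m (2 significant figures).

≈ 3.3 m

Fenor: 0.5 × 23.4 km³ × (913/1023) = 10.44 km³ of water.
Norik: 0.5 × 2.60×10^6 km³ × (913/1023) = 1.160×10^6 km³ of water.
Kela: ice volume = 9880 km² × 797 m = 7874 km³; 0.5 × 7874 × (913/1023) = 3514 km³ of water.
Total added water ≈ 1.164×10^15 m³ over 3.52×10^14 m² → Δh = 3.30 m.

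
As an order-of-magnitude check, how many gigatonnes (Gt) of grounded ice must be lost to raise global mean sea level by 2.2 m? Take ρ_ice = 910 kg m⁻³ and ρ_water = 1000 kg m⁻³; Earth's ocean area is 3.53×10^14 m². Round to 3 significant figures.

Required water volume = Δh × A = 2.2 m × 3.53×10^14 m² = 7.766×10^14 m³.
ρ_w = 1000 kg m⁻³, so the mass of water = 7.766×10^14 m³ × 1000 kg m⁻³ = 7.766×10^17 kg = 7.77×10^5 Gt (and the same mass of ice, by conservation).

≈ 7.77×10^5 Gt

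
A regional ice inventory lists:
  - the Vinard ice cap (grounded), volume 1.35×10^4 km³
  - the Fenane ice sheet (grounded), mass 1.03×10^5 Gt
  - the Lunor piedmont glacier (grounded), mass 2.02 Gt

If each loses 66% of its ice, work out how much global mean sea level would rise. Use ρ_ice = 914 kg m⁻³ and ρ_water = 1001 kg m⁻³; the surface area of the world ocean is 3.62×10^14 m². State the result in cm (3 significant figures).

Vinard: 0.66 × 1.35×10^4 km³ × (914/1001) = 8136 km³ of water.
Fenane: 0.66 × 1.03×10^5 Gt = 6.798×10^16 kg; dividing by ρ_w = 1001 kg m⁻³ gives 6.791×10^13 m³ of water.
Lunor: 0.66 × 2.02 Gt = 1.333×10^12 kg; dividing by ρ_w = 1001 kg m⁻³ gives 1.332×10^9 m³ of water.
Total added water ≈ 7.605×10^13 m³ over 3.62×10^14 m² → Δh = 0.210 m = 21.0 cm.

≈ 21.0 cm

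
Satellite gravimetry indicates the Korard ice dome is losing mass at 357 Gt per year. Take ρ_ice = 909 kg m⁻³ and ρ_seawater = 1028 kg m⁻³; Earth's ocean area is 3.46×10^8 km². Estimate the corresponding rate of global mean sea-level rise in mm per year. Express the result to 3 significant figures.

≈ 1.00 mm/yr

ρ_w = 1028 kg m⁻³. Annual water volume added = 357 Gt / ρ_w = 3.570×10^14 kg / 1028 kg m⁻³ = 3.473×10^11 m³.
Δh per year = 3.473×10^11 / 3.46×10^14 = 1.00×10^-3 m = 1.00 mm.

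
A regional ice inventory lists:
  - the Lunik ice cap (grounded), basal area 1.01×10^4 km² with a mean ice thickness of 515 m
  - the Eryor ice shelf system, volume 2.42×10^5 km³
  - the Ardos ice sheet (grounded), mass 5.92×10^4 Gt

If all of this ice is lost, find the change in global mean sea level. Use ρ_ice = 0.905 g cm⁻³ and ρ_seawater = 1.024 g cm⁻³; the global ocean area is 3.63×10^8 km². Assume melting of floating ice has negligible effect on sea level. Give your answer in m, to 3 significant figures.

Lunik: ice volume = 1.01×10^4 km² × 515 m = 5202 km³; 5202 × (905/1024) = 4597 km³ of water.
The Eryor ice shelf system is floating and already displaces its own weight of water, so its melt adds essentially nothing to sea level.
Ardos: 5.92×10^4 Gt = 5.920×10^16 kg; dividing by ρ_w = 1.024 g cm⁻³ = 1024 kg m⁻³ gives 5.781×10^13 m³ of water.
Total added water ≈ 6.241×10^13 m³ over 3.63×10^14 m² → Δh = 0.172 m.

≈ 0.172 m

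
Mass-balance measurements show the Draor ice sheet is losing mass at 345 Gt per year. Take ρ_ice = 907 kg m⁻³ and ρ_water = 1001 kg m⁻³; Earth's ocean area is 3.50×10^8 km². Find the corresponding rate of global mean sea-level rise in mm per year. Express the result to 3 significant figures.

≈ 0.985 mm/yr

ρ_w = 1001 kg m⁻³. Annual water volume added = 345 Gt / ρ_w = 3.450×10^14 kg / 1001 kg m⁻³ = 3.447×10^11 m³.
Δh per year = 3.447×10^11 / 3.50×10^14 = 9.85×10^-4 m = 0.985 mm.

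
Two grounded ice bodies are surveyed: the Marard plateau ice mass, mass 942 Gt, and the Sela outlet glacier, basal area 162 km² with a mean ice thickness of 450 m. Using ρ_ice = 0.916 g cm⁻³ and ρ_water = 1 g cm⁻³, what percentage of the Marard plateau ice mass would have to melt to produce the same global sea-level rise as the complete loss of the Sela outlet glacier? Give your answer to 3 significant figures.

≈ 7.09 %

Equal sea-level rise means equal mass of meltwater, i.e. equal mass of ice lost.
Ice mass of Sela: 6.678×10^13 kg; ice mass of Marard: 9.420×10^14 kg.
Fraction required = 6.678×10^13 / 9.420×10^14 = 0.0709 → 7.09 %.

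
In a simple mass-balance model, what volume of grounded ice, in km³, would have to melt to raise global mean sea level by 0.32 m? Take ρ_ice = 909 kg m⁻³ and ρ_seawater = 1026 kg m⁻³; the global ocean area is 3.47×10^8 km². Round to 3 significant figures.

≈ 1.25×10^5 km³

Required water volume = Δh × A = 0.32 m × 3.47×10^14 m² = 1.110×10^14 m³ = 1.110×10^5 km³.
Ice volume = water volume × ρ_w/ρ_ice = 1.110×10^5 × 1026/909 = 1.25×10^5 km³.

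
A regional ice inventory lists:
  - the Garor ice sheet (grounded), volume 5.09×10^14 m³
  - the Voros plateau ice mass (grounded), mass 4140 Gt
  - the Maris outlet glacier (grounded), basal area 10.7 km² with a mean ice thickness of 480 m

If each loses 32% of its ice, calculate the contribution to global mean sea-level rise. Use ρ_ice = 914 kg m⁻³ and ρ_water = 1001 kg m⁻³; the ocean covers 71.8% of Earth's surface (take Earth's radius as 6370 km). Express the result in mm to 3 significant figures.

Garor: 0.32 × 5.09×10^14 m³ × (914/1001) = 1.487×10^14 m³ of water.
Voros: 0.32 × 4140 Gt = 1.325×10^15 kg; dividing by ρ_w = 1001 kg m⁻³ gives 1.323×10^12 m³ of water.
Maris: ice volume = 10.7 km² × 480 m = 5.136 km³; 0.32 × 5.136 × (914/1001) = 1.501 km³ of water.
Total added water ≈ 1.500×10^14 m³ over 3.66×10^14 m² → Δh = 0.410 m = 410 mm.

≈ 410 mm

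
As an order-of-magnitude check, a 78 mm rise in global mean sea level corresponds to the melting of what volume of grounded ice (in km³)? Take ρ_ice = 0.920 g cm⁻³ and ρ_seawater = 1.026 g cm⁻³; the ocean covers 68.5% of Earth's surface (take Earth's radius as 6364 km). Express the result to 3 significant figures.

Required water volume = Δh × A = 0.078 m × 3.49×10^14 m² = 2.719×10^13 m³ = 2.719×10^4 km³.
Ice volume = water volume × ρ_w/ρ_ice = 2.719×10^4 × 1026/920 = 3.03×10^4 km³.

≈ 3.03×10^4 km³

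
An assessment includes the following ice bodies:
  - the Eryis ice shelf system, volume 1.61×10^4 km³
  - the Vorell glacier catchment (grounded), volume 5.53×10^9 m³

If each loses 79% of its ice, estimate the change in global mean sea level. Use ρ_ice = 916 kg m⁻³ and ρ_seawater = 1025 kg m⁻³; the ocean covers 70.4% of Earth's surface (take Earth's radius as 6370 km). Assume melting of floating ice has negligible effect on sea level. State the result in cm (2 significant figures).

The Eryis ice shelf system is floating and already displaces its own weight of water, so its melt adds essentially nothing to sea level.
Vorell: 0.79 × 5.53×10^9 m³ × (916/1025) = 3.904×10^9 m³ of water.
Total added water ≈ 3.904×10^9 m³ over 3.59×10^14 m² → Δh = 1.09×10^-5 m = 1.1×10^-3 cm.

≈ 1.1×10^-3 cm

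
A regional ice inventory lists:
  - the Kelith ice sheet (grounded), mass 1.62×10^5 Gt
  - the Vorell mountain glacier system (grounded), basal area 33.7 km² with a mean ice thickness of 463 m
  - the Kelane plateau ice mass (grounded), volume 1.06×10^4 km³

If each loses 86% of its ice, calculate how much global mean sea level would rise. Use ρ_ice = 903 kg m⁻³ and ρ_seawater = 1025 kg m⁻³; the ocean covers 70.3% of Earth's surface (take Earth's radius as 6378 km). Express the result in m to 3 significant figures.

Kelith: 0.86 × 1.62×10^5 Gt = 1.393×10^17 kg; dividing by ρ_w = 1025 kg m⁻³ gives 1.359×10^14 m³ of water.
Vorell: ice volume = 33.7 km² × 463 m = 15.60 km³; 0.86 × 15.60 × (903/1025) = 11.82 km³ of water.
Kelane: 0.86 × 1.06×10^4 km³ × (903/1025) = 8031 km³ of water.
Total added water ≈ 1.440×10^14 m³ over 3.59×10^14 m² → Δh = 0.401 m.

≈ 0.401 m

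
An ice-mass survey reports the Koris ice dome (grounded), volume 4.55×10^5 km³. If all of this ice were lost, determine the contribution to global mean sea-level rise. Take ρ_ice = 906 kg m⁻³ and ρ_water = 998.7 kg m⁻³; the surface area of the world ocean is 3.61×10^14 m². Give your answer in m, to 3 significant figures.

≈ 1.14 m

Koris: 4.55×10^5 km³ × (906/998.7) = 4.128×10^5 km³ of water.
Spread over 3.61×10^14 m² of ocean, Δh = 4.128×10^14 / 3.61×10^14 = 1.14 m.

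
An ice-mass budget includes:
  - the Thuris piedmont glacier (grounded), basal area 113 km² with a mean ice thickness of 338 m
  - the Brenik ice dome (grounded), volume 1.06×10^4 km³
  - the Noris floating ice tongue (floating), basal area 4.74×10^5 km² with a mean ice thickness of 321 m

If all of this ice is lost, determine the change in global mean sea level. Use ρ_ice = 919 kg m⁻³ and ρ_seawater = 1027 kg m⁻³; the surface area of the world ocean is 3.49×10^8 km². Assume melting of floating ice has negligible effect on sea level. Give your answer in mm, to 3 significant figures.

Thuris: ice volume = 113 km² × 338 m = 38.19 km³; 38.19 × (919/1027) = 34.18 km³ of water.
Brenik: 1.06×10^4 km³ × (919/1027) = 9485 km³ of water.
The Noris floating ice tongue is floating and already displaces its own weight of water, so its melt adds essentially nothing to sea level.
Total added water ≈ 9.519×10^12 m³ over 3.49×10^14 m² → Δh = 0.0273 m = 27.3 mm.

≈ 27.3 mm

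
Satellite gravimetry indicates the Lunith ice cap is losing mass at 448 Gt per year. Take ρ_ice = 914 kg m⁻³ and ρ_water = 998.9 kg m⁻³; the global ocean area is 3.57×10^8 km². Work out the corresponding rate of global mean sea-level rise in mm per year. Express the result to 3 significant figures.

ρ_w = 998.9 kg m⁻³. Annual water volume added = 448 Gt / ρ_w = 4.480×10^14 kg / 998.9 kg m⁻³ = 4.485×10^11 m³.
Δh per year = 4.485×10^11 / 3.57×10^14 = 1.26×10^-3 m = 1.26 mm.

≈ 1.26 mm/yr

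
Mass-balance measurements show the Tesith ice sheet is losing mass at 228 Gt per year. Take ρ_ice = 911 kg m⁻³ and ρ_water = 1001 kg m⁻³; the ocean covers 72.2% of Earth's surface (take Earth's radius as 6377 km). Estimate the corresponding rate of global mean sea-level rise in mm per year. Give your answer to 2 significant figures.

≈ 0.62 mm/yr

ρ_w = 1001 kg m⁻³. Annual water volume added = 228 Gt / ρ_w = 2.280×10^14 kg / 1001 kg m⁻³ = 2.278×10^11 m³.
Δh per year = 2.278×10^11 / 3.69×10^14 = 6.17×10^-4 m = 0.62 mm.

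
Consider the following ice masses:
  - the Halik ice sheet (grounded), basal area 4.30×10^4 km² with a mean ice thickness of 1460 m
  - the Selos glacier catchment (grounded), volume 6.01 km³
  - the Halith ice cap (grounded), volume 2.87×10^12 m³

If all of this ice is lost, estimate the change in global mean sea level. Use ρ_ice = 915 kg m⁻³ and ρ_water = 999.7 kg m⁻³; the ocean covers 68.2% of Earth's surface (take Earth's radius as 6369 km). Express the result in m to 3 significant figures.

≈ 0.173 m

Halik: ice volume = 4.30×10^4 km² × 1460 m = 6.278×10^4 km³; 6.278×10^4 × (915/999.7) = 5.746×10^4 km³ of water.
Selos: 6.01 km³ × (915/999.7) = 5.501 km³ of water.
Halith: 2.87×10^12 m³ × (915/999.7) = 2.627×10^12 m³ of water.
Total added water ≈ 6.009×10^13 m³ over 3.48×10^14 m² → Δh = 0.173 m.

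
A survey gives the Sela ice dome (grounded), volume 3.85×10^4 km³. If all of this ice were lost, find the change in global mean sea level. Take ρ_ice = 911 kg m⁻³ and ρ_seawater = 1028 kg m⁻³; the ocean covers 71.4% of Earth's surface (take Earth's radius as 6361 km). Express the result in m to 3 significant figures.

Sela: 3.85×10^4 km³ × (911/1028) = 3.412×10^4 km³ of water.
Spread over 3.63×10^14 m² of ocean, Δh = 3.412×10^13 / 3.63×10^14 = 0.0940 m.

≈ 0.0940 m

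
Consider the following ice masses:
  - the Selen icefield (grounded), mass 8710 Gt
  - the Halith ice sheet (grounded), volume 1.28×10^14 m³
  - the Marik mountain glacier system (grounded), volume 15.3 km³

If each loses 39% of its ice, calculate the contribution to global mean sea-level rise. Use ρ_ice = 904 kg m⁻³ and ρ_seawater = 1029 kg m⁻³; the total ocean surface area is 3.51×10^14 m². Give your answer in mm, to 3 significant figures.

≈ 134 mm

Selen: 0.39 × 8710 Gt = 3.397×10^15 kg; dividing by ρ_w = 1029 kg m⁻³ gives 3.301×10^12 m³ of water.
Halith: 0.39 × 1.28×10^14 m³ × (904/1029) = 4.386×10^13 m³ of water.
Marik: 0.39 × 15.3 km³ × (904/1029) = 5.242 km³ of water.
Total added water ≈ 4.716×10^13 m³ over 3.51×10^14 m² → Δh = 0.134 m = 134 mm.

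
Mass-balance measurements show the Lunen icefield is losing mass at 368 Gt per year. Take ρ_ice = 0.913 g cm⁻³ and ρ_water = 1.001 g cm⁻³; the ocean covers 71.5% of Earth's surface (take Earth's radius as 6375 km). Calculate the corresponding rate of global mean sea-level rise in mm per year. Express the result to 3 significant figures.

ρ_w = 1.001 g cm⁻³ = 1001 kg m⁻³. Annual water volume added = 368 Gt / ρ_w = 3.680×10^14 kg / 1001 kg m⁻³ = 3.676×10^11 m³.
Δh per year = 3.676×10^11 / 3.65×10^14 = 1.01×10^-3 m = 1.01 mm.

≈ 1.01 mm/yr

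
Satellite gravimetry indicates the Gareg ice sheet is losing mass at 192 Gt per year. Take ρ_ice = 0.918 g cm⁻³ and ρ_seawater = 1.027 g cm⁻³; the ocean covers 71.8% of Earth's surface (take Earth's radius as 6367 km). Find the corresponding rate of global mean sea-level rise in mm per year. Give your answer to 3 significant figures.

ρ_w = 1.027 g cm⁻³ = 1027 kg m⁻³. Annual water volume added = 192 Gt / ρ_w = 1.920×10^14 kg / 1027 kg m⁻³ = 1.870×10^11 m³.
Δh per year = 1.870×10^11 / 3.66×10^14 = 5.11×10^-4 m = 0.511 mm.

≈ 0.511 mm/yr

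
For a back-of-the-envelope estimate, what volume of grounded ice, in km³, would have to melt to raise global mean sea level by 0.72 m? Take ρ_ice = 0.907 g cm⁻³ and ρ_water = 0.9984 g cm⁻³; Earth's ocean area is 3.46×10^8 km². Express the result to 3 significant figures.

≈ 2.74×10^5 km³

Required water volume = Δh × A = 0.72 m × 3.46×10^14 m² = 2.491×10^14 m³ = 2.491×10^5 km³.
Ice volume = water volume × ρ_w/ρ_ice = 2.491×10^5 × 998.4/907 = 2.74×10^5 km³.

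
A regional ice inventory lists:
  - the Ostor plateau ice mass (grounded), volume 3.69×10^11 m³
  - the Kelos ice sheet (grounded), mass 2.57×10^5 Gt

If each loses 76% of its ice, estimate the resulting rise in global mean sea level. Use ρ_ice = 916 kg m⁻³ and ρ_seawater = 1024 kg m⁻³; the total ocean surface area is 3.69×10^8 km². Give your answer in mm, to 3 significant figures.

≈ 518 mm

Ostor: 0.76 × 3.69×10^11 m³ × (916/1024) = 2.509×10^11 m³ of water.
Kelos: 0.76 × 2.57×10^5 Gt = 1.953×10^17 kg; dividing by ρ_w = 1024 kg m⁻³ gives 1.907×10^14 m³ of water.
Total added water ≈ 1.910×10^14 m³ over 3.69×10^14 m² → Δh = 0.518 m = 518 mm.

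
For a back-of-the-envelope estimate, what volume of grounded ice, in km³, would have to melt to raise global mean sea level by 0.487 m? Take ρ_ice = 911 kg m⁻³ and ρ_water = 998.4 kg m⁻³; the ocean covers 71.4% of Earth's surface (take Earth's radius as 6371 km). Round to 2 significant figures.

Required water volume = Δh × A = 0.487 m × 3.64×10^14 m² = 1.774×10^14 m³ = 1.774×10^5 km³.
Ice volume = water volume × ρ_w/ρ_ice = 1.774×10^5 × 998.4/911 = 1.9×10^5 km³.

≈ 1.9×10^5 km³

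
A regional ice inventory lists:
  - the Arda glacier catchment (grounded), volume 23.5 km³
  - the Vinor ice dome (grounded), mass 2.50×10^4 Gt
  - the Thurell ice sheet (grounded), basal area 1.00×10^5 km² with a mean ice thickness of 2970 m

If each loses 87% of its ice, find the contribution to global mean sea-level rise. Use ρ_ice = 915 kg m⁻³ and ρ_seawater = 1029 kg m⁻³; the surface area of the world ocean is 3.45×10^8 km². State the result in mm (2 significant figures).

≈ 730 mm

Arda: 0.87 × 23.5 km³ × (915/1029) = 18.18 km³ of water.
Vinor: 0.87 × 2.50×10^4 Gt = 2.175×10^16 kg; dividing by ρ_w = 1029 kg m⁻³ gives 2.114×10^13 m³ of water.
Thurell: ice volume = 1.00×10^5 km² × 2970 m = 2.970×10^5 km³; 0.87 × 2.970×10^5 × (915/1029) = 2.298×10^5 km³ of water.
Total added water ≈ 2.509×10^14 m³ over 3.45×10^14 m² → Δh = 0.727 m = 730 mm.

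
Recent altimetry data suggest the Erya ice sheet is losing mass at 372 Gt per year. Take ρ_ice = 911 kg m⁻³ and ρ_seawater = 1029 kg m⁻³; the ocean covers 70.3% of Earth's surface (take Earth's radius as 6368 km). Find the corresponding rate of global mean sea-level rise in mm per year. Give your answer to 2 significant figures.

ρ_w = 1029 kg m⁻³. Annual water volume added = 372 Gt / ρ_w = 3.720×10^14 kg / 1029 kg m⁻³ = 3.615×10^11 m³.
Δh per year = 3.615×10^11 / 3.58×10^14 = 1.01×10^-3 m = 1.0 mm.

≈ 1.0 mm/yr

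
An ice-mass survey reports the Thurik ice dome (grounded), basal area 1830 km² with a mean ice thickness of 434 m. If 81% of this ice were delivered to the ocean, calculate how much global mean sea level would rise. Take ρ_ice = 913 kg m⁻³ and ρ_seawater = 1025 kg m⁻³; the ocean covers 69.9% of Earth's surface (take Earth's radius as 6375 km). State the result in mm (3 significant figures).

Thurik: ice volume = 1830 km² × 434 m = 794.2 km³; 0.81 × 794.2 × (913/1025) = 573.0 km³ of water.
Spread over 3.57×10^14 m² of ocean, Δh = 5.730×10^11 / 3.57×10^14 = 1.61×10^-3 m = 1.61 mm.

≈ 1.61 mm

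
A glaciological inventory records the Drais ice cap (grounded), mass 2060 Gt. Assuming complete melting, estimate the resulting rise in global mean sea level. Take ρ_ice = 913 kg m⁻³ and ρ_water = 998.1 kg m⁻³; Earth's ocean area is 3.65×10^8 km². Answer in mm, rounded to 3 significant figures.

Drais: 2060 Gt = 2.060×10^15 kg; dividing by ρ_w = 998.1 kg m⁻³ gives 2.064×10^12 m³ of water.
Spread over 3.65×10^14 m² of ocean, Δh = 2.064×10^12 / 3.65×10^14 = 5.65×10^-3 m = 5.65 mm.

≈ 5.65 mm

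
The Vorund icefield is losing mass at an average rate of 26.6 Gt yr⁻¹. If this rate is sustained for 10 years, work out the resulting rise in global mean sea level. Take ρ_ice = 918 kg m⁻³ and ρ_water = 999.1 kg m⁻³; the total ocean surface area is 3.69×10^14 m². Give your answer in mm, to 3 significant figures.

≈ 0.722 mm

Total mass lost = 26.6 Gt/yr × 10 yr = 266.0 Gt = 2.660×10^14 kg.
ρ_w = 999.1 kg m⁻³, so water volume = 2.660×10^14 / 999.1 = 2.662×10^11 m³.
Δh = 2.662×10^11 / 3.69×10^14 = 7.22×10^-4 m = 0.722 mm.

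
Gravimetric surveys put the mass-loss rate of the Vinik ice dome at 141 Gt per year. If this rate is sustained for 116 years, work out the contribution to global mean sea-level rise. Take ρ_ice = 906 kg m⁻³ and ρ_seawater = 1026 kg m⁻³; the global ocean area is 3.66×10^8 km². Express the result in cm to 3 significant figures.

Total mass lost = 141 Gt/yr × 116 yr = 1.636×10^4 Gt = 1.636×10^16 kg.
ρ_w = 1026 kg m⁻³, so water volume = 1.636×10^16 / 1026 = 1.594×10^13 m³.
Δh = 1.594×10^13 / 3.66×10^14 = 0.0436 m = 4.36 cm.

≈ 4.36 cm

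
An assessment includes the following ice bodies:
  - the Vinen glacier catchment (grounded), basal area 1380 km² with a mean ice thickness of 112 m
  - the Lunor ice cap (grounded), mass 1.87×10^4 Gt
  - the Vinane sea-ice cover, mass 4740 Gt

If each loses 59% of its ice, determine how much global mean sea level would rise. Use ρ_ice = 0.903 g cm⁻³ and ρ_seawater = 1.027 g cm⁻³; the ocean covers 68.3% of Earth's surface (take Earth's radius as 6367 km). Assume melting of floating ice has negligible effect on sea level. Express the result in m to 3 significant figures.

≈ 0.0311 m

Vinen: ice volume = 1380 km² × 112 m = 154.6 km³; 0.59 × 154.6 × (903/1027) = 80.18 km³ of water.
Lunor: 0.59 × 1.87×10^4 Gt = 1.103×10^16 kg; dividing by ρ_w = 1.027 g cm⁻³ = 1027 kg m⁻³ gives 1.074×10^13 m³ of water.
The Vinane sea-ice cover is floating and already displaces its own weight of water, so its melt adds essentially nothing to sea level.
Total added water ≈ 1.082×10^13 m³ over 3.48×10^14 m² → Δh = 0.0311 m.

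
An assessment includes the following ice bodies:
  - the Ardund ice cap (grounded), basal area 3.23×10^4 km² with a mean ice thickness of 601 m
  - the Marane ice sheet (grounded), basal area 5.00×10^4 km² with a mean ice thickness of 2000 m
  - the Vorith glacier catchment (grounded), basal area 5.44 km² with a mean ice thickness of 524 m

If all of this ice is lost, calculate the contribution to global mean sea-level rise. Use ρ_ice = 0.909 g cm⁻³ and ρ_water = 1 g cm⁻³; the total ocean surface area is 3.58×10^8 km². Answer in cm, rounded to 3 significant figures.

Ardund: ice volume = 3.23×10^4 km² × 601 m = 1.941×10^4 km³; 1.941×10^4 × (909/1000) = 1.765×10^4 km³ of water.
Marane: ice volume = 5.00×10^4 km² × 2000 m = 1.000×10^5 km³; 1.000×10^5 × (909/1000) = 9.090×10^4 km³ of water.
Vorith: ice volume = 5.44 km² × 524 m = 2.851 km³; 2.851 × (909/1000) = 2.591 km³ of water.
Total added water ≈ 1.085×10^14 m³ over 3.58×10^14 m² → Δh = 0.303 m = 30.3 cm.

≈ 30.3 cm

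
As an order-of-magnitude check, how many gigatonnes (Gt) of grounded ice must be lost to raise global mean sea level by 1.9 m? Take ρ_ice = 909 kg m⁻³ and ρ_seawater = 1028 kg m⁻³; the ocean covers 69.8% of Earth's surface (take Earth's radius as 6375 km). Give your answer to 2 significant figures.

Required water volume = Δh × A = 1.9 m × 3.56×10^14 m² = 6.773×10^14 m³.
ρ_w = 1028 kg m⁻³, so the mass of water = 6.773×10^14 m³ × 1028 kg m⁻³ = 6.963×10^17 kg = 7.0×10^5 Gt (and the same mass of ice, by conservation).

≈ 7.0×10^5 Gt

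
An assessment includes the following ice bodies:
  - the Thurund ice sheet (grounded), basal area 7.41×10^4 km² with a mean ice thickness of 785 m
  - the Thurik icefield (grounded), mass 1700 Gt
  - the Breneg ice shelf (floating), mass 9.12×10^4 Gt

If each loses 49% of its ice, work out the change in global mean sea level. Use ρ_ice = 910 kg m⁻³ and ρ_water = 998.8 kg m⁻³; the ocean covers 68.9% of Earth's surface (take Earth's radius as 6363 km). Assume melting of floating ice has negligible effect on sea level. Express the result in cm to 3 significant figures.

Thurund: ice volume = 7.41×10^4 km² × 785 m = 5.817×10^4 km³; 0.49 × 5.817×10^4 × (910/998.8) = 2.597×10^4 km³ of water.
Thurik: 0.49 × 1700 Gt = 8.330×10^14 kg; dividing by ρ_w = 998.8 kg m⁻³ gives 8.340×10^11 m³ of water.
The Breneg ice shelf is floating and already displaces its own weight of water, so its melt adds essentially nothing to sea level.
Total added water ≈ 2.680×10^13 m³ over 3.51×10^14 m² → Δh = 0.0765 m = 7.65 cm.

≈ 7.65 cm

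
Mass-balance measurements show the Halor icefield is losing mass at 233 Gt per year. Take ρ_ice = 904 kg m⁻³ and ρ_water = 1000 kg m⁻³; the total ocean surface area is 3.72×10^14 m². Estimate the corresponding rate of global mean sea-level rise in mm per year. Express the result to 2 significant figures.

ρ_w = 1000 kg m⁻³. Annual water volume added = 233 Gt / ρ_w = 2.330×10^14 kg / 1000 kg m⁻³ = 2.330×10^11 m³.
Δh per year = 2.330×10^11 / 3.72×10^14 = 6.26×10^-4 m = 0.63 mm.

≈ 0.63 mm/yr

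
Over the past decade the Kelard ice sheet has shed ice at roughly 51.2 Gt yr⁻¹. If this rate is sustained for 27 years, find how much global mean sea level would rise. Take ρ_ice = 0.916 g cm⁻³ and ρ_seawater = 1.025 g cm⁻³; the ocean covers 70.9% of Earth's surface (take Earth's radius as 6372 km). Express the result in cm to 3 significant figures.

≈ 0.373 cm

Total mass lost = 51.2 Gt/yr × 27 yr = 1382 Gt = 1.382×10^15 kg.
ρ_w = 1.025 g cm⁻³ = 1025 kg m⁻³, so water volume = 1.382×10^15 / 1025 = 1.349×10^12 m³.
Δh = 1.349×10^12 / 3.62×10^14 = 3.73×10^-3 m = 0.373 cm.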